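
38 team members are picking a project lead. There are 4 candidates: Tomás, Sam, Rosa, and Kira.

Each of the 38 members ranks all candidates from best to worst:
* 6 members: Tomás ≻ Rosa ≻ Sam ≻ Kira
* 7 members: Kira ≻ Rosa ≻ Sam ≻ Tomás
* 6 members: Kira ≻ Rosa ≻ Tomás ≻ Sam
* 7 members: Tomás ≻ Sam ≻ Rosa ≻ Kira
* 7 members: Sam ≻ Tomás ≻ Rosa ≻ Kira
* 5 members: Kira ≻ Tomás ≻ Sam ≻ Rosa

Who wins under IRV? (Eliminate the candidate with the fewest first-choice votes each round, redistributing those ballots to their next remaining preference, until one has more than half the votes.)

Tomás

Round 1: Tomás 13, Sam 7, Rosa 0, Kira 18. Rosa eliminated.
Round 2: Tomás 13, Sam 7, Kira 18. Sam eliminated.
Round 3: Tomás 20, Kira 18. Tomás has a majority (≥20).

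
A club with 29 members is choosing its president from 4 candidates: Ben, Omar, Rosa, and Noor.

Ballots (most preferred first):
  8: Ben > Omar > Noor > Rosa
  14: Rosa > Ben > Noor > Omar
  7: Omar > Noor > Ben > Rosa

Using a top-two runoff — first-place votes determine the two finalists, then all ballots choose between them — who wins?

Round 1 first-place votes: Ben 8, Omar 7, Rosa 14, Noor 0. Rosa and Ben advance.
Runoff: Rosa is ranked above Ben on 14 ballots, Ben above Rosa on 15.

Ben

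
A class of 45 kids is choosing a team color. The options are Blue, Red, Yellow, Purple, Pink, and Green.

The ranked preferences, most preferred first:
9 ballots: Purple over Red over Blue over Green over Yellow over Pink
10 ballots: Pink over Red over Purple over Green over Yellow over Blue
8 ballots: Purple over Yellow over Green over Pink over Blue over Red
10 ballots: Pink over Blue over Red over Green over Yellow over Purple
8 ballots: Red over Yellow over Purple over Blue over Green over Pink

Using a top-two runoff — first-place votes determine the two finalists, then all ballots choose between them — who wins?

Round 1 first-place votes: Blue 0, Red 8, Yellow 0, Purple 17, Pink 20, Green 0. Pink and Purple advance.
Runoff: Pink is ranked above Purple on 20 ballots, Purple above Pink on 25.

Purple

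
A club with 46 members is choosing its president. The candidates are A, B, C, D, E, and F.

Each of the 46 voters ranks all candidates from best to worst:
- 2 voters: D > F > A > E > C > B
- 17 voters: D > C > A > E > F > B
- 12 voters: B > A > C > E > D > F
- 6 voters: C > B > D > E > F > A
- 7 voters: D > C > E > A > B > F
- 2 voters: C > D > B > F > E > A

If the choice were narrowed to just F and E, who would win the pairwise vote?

E

F is ranked above E on 4 ballots; E above F on 42.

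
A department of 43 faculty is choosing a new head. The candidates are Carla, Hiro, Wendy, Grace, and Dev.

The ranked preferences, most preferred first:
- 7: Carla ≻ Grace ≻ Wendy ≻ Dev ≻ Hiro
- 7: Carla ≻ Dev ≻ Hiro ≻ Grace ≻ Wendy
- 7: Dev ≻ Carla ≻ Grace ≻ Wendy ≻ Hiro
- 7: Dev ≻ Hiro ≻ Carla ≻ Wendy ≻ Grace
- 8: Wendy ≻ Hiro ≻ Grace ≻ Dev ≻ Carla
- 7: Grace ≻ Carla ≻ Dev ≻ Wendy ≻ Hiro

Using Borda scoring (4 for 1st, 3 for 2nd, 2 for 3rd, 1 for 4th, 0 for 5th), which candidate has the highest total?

Carla: 7×4 + 7×4 + 7×3 + 7×2 + 8×0 + 7×3 = 112
Hiro: 7×0 + 7×2 + 7×0 + 7×3 + 8×3 + 7×0 = 59
Wendy: 7×2 + 7×0 + 7×1 + 7×1 + 8×4 + 7×1 = 67
Grace: 7×3 + 7×1 + 7×2 + 7×0 + 8×2 + 7×4 = 86
Dev: 7×1 + 7×3 + 7×4 + 7×4 + 8×1 + 7×2 = 106

Carla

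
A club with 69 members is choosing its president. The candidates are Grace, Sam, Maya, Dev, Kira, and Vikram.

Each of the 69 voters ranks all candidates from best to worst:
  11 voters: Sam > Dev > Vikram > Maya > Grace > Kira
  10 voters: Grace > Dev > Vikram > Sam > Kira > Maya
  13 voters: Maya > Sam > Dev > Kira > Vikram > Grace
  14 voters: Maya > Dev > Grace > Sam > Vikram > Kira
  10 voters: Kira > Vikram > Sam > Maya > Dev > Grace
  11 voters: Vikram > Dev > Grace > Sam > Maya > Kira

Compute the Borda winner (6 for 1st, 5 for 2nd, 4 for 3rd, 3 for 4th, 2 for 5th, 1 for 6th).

Dev

Grace: 11×2 + 10×6 + 13×1 + 14×4 + 10×1 + 11×4 = 205
Sam: 11×6 + 10×3 + 13×5 + 14×3 + 10×4 + 11×3 = 276
Maya: 11×3 + 10×1 + 13×6 + 14×6 + 10×3 + 11×2 = 257
Dev: 11×5 + 10×5 + 13×4 + 14×5 + 10×2 + 11×5 = 302
Kira: 11×1 + 10×2 + 13×3 + 14×1 + 10×6 + 11×1 = 155
Vikram: 11×4 + 10×4 + 13×2 + 14×2 + 10×5 + 11×6 = 254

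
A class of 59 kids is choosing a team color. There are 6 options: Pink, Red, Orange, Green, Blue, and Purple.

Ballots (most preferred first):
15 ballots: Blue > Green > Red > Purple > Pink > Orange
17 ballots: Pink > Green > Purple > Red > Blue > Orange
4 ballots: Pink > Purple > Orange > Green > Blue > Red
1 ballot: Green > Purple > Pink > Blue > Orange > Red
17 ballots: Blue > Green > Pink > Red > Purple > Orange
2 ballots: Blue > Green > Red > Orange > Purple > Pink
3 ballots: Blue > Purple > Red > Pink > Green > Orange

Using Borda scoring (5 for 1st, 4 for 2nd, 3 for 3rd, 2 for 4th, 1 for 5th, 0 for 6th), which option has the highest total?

Green

Pink: 15×1 + 17×5 + 4×5 + 1×3 + 17×3 + 2×0 + 3×2 = 180
Red: 15×3 + 17×2 + 4×0 + 1×0 + 17×2 + 2×3 + 3×3 = 128
Orange: 15×0 + 17×0 + 4×3 + 1×1 + 17×0 + 2×2 + 3×0 = 17
Green: 15×4 + 17×4 + 4×2 + 1×5 + 17×4 + 2×4 + 3×1 = 220
Blue: 15×5 + 17×1 + 4×1 + 1×2 + 17×5 + 2×5 + 3×5 = 208
Purple: 15×2 + 17×3 + 4×4 + 1×4 + 17×1 + 2×1 + 3×4 = 132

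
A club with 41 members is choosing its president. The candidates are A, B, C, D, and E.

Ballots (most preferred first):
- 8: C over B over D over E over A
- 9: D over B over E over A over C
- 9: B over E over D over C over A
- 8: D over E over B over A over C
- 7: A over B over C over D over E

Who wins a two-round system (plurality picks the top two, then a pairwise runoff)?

B

Round 1 first-place votes: A 7, B 9, C 8, D 17, E 0. D and B advance.
Runoff: D is ranked above B on 17 ballots, B above D on 24.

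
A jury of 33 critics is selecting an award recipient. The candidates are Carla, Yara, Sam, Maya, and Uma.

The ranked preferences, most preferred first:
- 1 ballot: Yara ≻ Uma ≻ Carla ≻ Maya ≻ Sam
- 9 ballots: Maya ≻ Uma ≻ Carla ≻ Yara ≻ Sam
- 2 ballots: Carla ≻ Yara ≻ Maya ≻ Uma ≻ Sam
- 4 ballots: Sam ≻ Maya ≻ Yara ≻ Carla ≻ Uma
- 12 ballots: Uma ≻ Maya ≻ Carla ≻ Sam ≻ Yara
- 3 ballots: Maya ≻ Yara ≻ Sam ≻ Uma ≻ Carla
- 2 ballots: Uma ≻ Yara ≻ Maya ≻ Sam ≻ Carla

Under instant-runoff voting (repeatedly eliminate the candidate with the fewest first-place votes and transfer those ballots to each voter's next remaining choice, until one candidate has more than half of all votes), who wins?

Round 1: Carla 2, Yara 1, Sam 4, Maya 12, Uma 14. Yara eliminated.
Round 2: Carla 2, Sam 4, Maya 12, Uma 15. Carla eliminated.
Round 3: Sam 4, Maya 14, Uma 15. Sam eliminated.
Round 4: Maya 18, Uma 15. Maya has a majority (≥17).

Maya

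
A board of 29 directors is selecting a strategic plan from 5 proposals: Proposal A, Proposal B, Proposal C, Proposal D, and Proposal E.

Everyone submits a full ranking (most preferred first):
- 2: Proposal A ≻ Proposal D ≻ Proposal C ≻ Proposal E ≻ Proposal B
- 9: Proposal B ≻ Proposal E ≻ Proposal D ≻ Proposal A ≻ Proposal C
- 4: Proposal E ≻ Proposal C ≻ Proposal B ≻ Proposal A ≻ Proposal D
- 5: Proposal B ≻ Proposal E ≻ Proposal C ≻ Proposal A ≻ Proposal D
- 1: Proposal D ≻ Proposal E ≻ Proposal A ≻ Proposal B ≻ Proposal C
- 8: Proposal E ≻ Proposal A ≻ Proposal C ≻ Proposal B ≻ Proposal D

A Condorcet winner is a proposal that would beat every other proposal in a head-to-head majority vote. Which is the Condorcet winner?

Proposal E vs Proposal A: 27–2
Proposal E vs Proposal B: 15–14
Proposal E vs Proposal C: 27–2
Proposal E vs Proposal D: 26–3
Proposal E beats every other proposal.

Proposal E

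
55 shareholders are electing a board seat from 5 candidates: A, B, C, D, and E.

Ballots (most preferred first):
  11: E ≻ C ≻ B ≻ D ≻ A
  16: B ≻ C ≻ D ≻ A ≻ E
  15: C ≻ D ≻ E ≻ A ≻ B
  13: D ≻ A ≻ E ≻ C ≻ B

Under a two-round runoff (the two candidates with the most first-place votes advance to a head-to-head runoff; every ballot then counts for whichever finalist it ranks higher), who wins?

Round 1 first-place votes: A 0, B 16, C 15, D 13, E 11. B and C advance.
Runoff: B is ranked above C on 16 ballots, C above B on 39.

C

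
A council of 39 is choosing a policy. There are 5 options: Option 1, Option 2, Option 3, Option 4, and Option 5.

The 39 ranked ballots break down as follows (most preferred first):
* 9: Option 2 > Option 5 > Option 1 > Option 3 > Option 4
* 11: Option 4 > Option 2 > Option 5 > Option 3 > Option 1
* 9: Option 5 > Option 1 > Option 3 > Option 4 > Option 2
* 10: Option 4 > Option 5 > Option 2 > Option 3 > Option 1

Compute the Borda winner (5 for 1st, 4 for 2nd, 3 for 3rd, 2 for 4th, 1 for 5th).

Option 1: 9×3 + 11×1 + 9×4 + 10×1 = 84
Option 2: 9×5 + 11×4 + 9×1 + 10×3 = 128
Option 3: 9×2 + 11×2 + 9×3 + 10×2 = 87
Option 4: 9×1 + 11×5 + 9×2 + 10×5 = 132
Option 5: 9×4 + 11×3 + 9×5 + 10×4 = 154

Option 5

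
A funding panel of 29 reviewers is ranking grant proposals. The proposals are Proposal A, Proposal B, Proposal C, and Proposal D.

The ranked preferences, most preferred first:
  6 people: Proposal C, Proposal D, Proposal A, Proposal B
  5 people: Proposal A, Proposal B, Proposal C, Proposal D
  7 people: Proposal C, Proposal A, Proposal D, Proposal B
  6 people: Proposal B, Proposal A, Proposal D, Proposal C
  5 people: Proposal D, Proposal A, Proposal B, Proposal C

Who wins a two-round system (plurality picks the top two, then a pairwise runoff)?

Round 1 first-place votes: Proposal A 5, Proposal B 6, Proposal C 13, Proposal D 5. Proposal C and Proposal B advance.
Runoff: Proposal C is ranked above Proposal B on 13 ballots, Proposal B above Proposal C on 16.

Proposal B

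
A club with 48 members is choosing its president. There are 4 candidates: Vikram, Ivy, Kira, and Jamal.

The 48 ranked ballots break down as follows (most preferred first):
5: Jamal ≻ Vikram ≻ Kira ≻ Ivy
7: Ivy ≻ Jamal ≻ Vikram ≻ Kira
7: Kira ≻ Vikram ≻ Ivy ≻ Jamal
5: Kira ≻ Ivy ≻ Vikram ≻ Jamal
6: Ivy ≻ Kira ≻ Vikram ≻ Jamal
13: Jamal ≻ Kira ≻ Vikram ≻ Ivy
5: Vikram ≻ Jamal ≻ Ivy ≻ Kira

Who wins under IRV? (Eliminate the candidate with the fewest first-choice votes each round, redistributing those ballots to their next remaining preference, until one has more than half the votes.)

Round 1: Vikram 5, Ivy 13, Kira 12, Jamal 18. Vikram eliminated.
Round 2: Ivy 13, Kira 12, Jamal 23. Kira eliminated.
Round 3: Ivy 25, Jamal 23. Ivy has a majority (≥25).

Ivy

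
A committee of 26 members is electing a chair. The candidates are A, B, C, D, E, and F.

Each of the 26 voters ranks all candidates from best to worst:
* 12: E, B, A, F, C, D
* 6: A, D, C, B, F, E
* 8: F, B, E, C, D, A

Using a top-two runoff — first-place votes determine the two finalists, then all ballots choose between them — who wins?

Round 1 first-place votes: A 6, B 0, C 0, D 0, E 12, F 8. E and F advance.
Runoff: E is ranked above F on 12 ballots, F above E on 14.

F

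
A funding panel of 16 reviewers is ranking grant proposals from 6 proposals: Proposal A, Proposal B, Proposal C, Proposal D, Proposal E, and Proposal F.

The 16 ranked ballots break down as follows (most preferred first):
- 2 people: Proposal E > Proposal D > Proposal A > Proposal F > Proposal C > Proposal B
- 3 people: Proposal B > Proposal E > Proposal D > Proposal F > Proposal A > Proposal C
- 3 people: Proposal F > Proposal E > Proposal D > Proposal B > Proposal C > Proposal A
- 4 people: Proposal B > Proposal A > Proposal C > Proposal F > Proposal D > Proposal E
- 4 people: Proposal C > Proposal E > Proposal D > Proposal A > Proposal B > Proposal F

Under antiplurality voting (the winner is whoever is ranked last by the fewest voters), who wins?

Proposal D

Last-place votes: Proposal A 3, Proposal B 2, Proposal C 3, Proposal D 0, Proposal E 4, Proposal F 4.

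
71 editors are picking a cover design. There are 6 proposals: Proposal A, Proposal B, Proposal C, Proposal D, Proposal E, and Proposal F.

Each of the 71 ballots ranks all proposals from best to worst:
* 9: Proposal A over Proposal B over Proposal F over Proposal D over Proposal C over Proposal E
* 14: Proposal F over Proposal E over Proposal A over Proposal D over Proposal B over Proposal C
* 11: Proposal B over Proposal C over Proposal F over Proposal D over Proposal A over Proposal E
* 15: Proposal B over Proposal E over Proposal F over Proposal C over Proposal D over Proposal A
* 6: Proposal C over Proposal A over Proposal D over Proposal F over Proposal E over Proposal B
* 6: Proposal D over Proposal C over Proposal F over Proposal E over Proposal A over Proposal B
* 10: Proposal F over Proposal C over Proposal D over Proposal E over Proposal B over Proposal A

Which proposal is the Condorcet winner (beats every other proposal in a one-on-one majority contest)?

Proposal F

Proposal F vs Proposal A: 56–15
Proposal F vs Proposal B: 36–35
Proposal F vs Proposal C: 48–23
Proposal F vs Proposal D: 59–12
Proposal F vs Proposal E: 56–15
Proposal F beats every other proposal.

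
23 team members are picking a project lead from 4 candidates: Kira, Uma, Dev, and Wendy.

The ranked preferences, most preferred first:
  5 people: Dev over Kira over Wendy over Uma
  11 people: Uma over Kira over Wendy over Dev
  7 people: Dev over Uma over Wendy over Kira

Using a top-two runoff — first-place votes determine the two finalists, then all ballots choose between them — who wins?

Dev

Round 1 first-place votes: Kira 0, Uma 11, Dev 12, Wendy 0. Dev and Uma advance.
Runoff: Dev is ranked above Uma on 12 ballots, Uma above Dev on 11.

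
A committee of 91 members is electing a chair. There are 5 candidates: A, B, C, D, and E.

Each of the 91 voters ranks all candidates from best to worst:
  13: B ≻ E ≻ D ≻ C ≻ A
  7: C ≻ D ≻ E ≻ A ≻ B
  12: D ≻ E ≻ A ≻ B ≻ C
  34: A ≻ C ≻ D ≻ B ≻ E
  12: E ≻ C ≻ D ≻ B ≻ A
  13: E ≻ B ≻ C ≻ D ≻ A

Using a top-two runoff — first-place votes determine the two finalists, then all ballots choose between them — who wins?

Round 1 first-place votes: A 34, B 13, C 7, D 12, E 25. A and E advance.
Runoff: A is ranked above E on 34 ballots, E above A on 57.

E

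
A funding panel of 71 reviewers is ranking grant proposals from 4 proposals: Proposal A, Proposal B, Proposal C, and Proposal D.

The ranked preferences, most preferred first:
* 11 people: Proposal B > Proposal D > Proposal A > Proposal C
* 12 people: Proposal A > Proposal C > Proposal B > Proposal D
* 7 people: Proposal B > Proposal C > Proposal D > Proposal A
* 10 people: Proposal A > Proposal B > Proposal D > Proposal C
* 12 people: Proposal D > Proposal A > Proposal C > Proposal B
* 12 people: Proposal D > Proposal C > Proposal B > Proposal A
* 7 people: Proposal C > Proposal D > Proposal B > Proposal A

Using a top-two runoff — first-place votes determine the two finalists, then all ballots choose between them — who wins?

Round 1 first-place votes: Proposal A 22, Proposal B 18, Proposal C 7, Proposal D 24. Proposal D and Proposal A advance.
Runoff: Proposal D is ranked above Proposal A on 49 ballots, Proposal A above Proposal D on 22.

Proposal D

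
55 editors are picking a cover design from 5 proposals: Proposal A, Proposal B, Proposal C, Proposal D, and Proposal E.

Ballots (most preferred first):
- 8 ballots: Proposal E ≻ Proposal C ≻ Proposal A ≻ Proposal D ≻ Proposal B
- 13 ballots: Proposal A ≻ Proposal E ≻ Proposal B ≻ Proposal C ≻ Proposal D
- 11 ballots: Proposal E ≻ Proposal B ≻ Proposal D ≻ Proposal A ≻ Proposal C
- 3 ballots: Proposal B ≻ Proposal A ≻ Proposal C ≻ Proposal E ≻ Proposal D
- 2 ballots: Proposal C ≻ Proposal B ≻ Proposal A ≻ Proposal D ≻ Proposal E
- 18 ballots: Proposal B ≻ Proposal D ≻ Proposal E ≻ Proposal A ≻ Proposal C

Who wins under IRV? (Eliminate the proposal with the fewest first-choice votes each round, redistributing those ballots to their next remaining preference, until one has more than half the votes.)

Proposal E

Round 1: Proposal A 13, Proposal B 21, Proposal C 2, Proposal D 0, Proposal E 19. Proposal D eliminated.
Round 2: Proposal A 13, Proposal B 21, Proposal C 2, Proposal E 19. Proposal C eliminated.
Round 3: Proposal A 13, Proposal B 23, Proposal E 19. Proposal A eliminated.
Round 4: Proposal B 23, Proposal E 32. Proposal E has a majority (≥28).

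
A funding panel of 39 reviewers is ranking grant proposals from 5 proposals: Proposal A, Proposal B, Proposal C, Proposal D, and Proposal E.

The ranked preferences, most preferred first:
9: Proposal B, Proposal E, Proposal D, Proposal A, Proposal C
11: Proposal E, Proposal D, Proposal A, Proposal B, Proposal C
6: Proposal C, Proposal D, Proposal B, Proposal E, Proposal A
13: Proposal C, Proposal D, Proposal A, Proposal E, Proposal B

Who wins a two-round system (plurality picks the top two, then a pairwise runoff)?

Proposal E

Round 1 first-place votes: Proposal A 0, Proposal B 9, Proposal C 19, Proposal D 0, Proposal E 11. Proposal C and Proposal E advance.
Runoff: Proposal C is ranked above Proposal E on 19 ballots, Proposal E above Proposal C on 20.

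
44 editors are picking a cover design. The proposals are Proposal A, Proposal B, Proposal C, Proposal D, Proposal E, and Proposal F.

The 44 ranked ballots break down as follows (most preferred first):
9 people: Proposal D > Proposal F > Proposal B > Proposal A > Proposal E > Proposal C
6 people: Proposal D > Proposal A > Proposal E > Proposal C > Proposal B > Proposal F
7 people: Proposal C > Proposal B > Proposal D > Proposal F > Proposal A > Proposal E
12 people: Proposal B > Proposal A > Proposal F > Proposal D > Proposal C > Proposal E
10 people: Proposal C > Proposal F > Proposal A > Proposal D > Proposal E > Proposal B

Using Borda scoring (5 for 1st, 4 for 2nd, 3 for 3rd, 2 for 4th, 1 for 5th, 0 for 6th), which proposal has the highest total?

Proposal D

Proposal A: 9×2 + 6×4 + 7×1 + 12×4 + 10×3 = 127
Proposal B: 9×3 + 6×1 + 7×4 + 12×5 + 10×0 = 121
Proposal C: 9×0 + 6×2 + 7×5 + 12×1 + 10×5 = 109
Proposal D: 9×5 + 6×5 + 7×3 + 12×2 + 10×2 = 140
Proposal E: 9×1 + 6×3 + 7×0 + 12×0 + 10×1 = 37
Proposal F: 9×4 + 6×0 + 7×2 + 12×3 + 10×4 = 126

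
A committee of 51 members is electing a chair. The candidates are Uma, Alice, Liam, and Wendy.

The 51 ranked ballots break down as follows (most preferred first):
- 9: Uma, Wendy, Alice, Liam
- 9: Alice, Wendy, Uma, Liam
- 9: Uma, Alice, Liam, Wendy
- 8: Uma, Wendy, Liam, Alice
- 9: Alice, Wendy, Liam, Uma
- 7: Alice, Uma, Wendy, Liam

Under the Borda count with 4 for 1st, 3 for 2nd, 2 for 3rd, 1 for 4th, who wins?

Alice

Uma: 9×4 + 9×2 + 9×4 + 8×4 + 9×1 + 7×3 = 152
Alice: 9×2 + 9×4 + 9×3 + 8×1 + 9×4 + 7×4 = 153
Liam: 9×1 + 9×1 + 9×2 + 8×2 + 9×2 + 7×1 = 77
Wendy: 9×3 + 9×3 + 9×1 + 8×3 + 9×3 + 7×2 = 128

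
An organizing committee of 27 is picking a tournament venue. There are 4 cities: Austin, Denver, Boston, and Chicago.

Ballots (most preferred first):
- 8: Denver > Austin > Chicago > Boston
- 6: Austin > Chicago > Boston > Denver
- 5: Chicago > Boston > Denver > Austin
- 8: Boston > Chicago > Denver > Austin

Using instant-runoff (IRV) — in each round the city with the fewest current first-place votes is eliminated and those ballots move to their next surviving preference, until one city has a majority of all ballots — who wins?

Boston

Round 1: Austin 6, Denver 8, Boston 8, Chicago 5. Chicago eliminated.
Round 2: Austin 6, Denver 8, Boston 13. Austin eliminated.
Round 3: Denver 8, Boston 19. Boston has a majority (≥14).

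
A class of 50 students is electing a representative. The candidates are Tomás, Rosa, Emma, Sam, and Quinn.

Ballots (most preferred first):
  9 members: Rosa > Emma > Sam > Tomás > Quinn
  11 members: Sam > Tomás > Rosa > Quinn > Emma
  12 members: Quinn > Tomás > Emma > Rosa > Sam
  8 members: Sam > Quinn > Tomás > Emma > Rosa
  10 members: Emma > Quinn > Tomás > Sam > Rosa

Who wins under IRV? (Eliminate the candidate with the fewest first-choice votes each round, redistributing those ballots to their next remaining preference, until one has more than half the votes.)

Round 1: Tomás 0, Rosa 9, Emma 10, Sam 19, Quinn 12. Tomás eliminated.
Round 2: Rosa 9, Emma 10, Sam 19, Quinn 12. Rosa eliminated.
Round 3: Emma 19, Sam 19, Quinn 12. Quinn eliminated.
Round 4: Emma 31, Sam 19. Emma has a majority (≥26).

Emma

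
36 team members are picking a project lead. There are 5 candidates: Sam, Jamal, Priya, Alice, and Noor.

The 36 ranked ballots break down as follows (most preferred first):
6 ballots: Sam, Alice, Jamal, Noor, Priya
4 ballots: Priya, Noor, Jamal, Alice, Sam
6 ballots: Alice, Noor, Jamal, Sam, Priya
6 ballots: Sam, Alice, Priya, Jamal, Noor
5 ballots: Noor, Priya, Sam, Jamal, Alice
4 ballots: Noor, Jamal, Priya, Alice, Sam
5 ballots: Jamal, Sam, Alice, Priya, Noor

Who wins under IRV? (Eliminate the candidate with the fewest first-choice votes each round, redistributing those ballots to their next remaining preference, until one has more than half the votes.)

Noor

Round 1: Sam 12, Jamal 5, Priya 4, Alice 6, Noor 9. Priya eliminated.
Round 2: Sam 12, Jamal 5, Alice 6, Noor 13. Jamal eliminated.
Round 3: Sam 17, Alice 6, Noor 13. Alice eliminated.
Round 4: Sam 17, Noor 19. Noor has a majority (≥19).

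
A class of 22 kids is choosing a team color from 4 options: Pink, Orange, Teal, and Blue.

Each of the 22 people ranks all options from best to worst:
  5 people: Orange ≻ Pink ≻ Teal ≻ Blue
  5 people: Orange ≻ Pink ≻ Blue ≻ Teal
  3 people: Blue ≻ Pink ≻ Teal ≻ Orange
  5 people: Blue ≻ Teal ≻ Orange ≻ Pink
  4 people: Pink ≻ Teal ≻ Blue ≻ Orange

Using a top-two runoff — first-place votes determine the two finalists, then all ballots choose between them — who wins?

Blue

Round 1 first-place votes: Pink 4, Orange 10, Teal 0, Blue 8. Orange and Blue advance.
Runoff: Orange is ranked above Blue on 10 ballots, Blue above Orange on 12.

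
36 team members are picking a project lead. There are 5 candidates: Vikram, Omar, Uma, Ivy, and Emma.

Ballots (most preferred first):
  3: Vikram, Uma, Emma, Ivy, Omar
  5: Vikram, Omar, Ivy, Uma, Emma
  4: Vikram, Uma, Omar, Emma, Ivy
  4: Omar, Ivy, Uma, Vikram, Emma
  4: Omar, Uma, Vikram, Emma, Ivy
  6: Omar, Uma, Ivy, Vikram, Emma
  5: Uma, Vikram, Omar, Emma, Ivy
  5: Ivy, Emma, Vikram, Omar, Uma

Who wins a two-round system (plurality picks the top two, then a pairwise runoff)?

Round 1 first-place votes: Vikram 12, Omar 14, Uma 5, Ivy 5, Emma 0. Omar and Vikram advance.
Runoff: Omar is ranked above Vikram on 14 ballots, Vikram above Omar on 22.

Vikram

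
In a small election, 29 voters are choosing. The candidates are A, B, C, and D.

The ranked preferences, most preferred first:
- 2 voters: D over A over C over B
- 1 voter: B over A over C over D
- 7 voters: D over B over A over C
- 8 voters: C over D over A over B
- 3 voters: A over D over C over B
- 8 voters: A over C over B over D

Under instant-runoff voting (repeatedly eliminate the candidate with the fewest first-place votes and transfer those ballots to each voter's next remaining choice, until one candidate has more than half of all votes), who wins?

D

Round 1: A 11, B 1, C 8, D 9. B eliminated.
Round 2: A 12, C 8, D 9. C eliminated.
Round 3: A 12, D 17. D has a majority (≥15).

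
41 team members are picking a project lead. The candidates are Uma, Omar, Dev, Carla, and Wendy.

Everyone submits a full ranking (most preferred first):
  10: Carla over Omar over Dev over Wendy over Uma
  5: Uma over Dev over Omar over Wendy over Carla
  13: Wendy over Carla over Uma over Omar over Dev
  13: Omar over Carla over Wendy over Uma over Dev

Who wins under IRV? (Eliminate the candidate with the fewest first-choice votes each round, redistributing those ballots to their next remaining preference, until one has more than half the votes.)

Omar

Round 1: Uma 5, Omar 13, Dev 0, Carla 10, Wendy 13. Dev eliminated.
Round 2: Uma 5, Omar 13, Carla 10, Wendy 13. Uma eliminated.
Round 3: Omar 18, Carla 10, Wendy 13. Carla eliminated.
Round 4: Omar 28, Wendy 13. Omar has a majority (≥21).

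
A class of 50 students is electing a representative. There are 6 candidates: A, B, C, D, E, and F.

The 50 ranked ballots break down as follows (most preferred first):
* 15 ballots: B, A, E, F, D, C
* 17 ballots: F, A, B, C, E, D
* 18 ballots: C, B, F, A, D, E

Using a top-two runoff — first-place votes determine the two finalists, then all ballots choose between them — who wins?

Round 1 first-place votes: A 0, B 15, C 18, D 0, E 0, F 17. C and F advance.
Runoff: C is ranked above F on 18 ballots, F above C on 32.

F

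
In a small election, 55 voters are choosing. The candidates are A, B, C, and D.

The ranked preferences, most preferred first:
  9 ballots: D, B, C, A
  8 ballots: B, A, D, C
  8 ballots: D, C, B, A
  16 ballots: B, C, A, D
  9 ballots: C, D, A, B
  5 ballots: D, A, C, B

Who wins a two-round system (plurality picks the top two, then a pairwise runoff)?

Round 1 first-place votes: A 0, B 24, C 9, D 22. B and D advance.
Runoff: B is ranked above D on 24 ballots, D above B on 31.

D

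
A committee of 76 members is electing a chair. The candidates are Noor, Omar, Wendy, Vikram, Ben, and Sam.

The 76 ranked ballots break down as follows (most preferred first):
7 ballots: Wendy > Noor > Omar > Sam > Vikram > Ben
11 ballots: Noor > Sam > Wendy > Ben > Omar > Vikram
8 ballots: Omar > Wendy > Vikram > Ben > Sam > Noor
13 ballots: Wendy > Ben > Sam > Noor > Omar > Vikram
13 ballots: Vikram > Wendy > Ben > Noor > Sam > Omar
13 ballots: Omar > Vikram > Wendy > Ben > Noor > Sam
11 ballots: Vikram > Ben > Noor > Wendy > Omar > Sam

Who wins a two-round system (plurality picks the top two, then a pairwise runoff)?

Round 1 first-place votes: Noor 11, Omar 21, Wendy 20, Vikram 24, Ben 0, Sam 0. Vikram and Omar advance.
Runoff: Vikram is ranked above Omar on 24 ballots, Omar above Vikram on 52.

Omar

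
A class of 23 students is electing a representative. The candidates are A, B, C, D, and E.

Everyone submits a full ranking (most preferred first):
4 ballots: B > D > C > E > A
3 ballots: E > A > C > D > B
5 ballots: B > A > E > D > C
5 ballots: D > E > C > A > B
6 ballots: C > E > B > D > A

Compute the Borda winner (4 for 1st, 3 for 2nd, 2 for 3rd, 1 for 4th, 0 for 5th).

A: 4×0 + 3×3 + 5×3 + 5×1 + 6×0 = 29
B: 4×4 + 3×0 + 5×4 + 5×0 + 6×2 = 48
C: 4×2 + 3×2 + 5×0 + 5×2 + 6×4 = 48
D: 4×3 + 3×1 + 5×1 + 5×4 + 6×1 = 46
E: 4×1 + 3×4 + 5×2 + 5×3 + 6×3 = 59

E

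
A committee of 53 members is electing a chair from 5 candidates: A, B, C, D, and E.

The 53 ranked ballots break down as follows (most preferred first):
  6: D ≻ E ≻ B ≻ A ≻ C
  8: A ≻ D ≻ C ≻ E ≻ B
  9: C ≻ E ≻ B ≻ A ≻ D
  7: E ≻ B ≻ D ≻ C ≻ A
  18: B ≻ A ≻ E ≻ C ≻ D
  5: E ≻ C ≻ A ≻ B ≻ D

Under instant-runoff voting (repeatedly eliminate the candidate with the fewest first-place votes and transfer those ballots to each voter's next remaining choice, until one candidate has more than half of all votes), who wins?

Round 1: A 8, B 18, C 9, D 6, E 12. D eliminated.
Round 2: A 8, B 18, C 9, E 18. A eliminated.
Round 3: B 18, C 17, E 18. C eliminated.
Round 4: B 18, E 35. E has a majority (≥27).

E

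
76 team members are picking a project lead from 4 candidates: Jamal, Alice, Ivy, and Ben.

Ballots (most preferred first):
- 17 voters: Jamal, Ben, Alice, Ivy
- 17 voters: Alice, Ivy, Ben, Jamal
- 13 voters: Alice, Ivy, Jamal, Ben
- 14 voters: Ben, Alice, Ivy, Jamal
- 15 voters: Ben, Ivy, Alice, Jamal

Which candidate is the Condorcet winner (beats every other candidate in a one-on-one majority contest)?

Ben

Ben vs Jamal: 46–30
Ben vs Alice: 46–30
Ben vs Ivy: 46–30
Ben beats every other candidate.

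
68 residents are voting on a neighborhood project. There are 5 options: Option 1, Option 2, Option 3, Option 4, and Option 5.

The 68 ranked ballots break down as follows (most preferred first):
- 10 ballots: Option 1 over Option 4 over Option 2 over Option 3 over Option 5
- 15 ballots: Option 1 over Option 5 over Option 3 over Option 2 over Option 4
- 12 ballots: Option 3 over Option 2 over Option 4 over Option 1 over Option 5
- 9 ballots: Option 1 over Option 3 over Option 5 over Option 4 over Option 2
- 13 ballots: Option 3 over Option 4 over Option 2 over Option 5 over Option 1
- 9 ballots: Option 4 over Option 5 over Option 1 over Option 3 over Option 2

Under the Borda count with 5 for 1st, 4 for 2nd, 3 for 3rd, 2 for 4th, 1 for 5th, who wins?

Option 1: 10×5 + 15×5 + 12×2 + 9×5 + 13×1 + 9×3 = 234
Option 2: 10×3 + 15×2 + 12×4 + 9×1 + 13×3 + 9×1 = 165
Option 3: 10×2 + 15×3 + 12×5 + 9×4 + 13×5 + 9×2 = 244
Option 4: 10×4 + 15×1 + 12×3 + 9×2 + 13×4 + 9×5 = 206
Option 5: 10×1 + 15×4 + 12×1 + 9×3 + 13×2 + 9×4 = 171

Option 3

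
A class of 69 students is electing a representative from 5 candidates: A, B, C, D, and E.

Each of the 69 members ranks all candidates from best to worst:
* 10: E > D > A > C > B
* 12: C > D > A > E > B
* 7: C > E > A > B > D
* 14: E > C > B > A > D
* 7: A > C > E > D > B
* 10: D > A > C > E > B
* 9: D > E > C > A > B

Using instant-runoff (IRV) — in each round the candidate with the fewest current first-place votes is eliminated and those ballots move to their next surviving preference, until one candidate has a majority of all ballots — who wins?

C

Round 1: A 7, B 0, C 19, D 19, E 24. B eliminated.
Round 2: A 7, C 19, D 19, E 24. A eliminated.
Round 3: C 26, D 19, E 24. D eliminated.
Round 4: C 36, E 33. C has a majority (≥35).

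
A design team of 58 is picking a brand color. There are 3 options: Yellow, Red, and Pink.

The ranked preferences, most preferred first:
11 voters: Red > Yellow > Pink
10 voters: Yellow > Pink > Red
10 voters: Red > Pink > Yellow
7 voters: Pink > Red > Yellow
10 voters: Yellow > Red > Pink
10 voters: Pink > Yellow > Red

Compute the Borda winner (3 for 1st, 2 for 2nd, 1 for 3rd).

Yellow

Yellow: 11×2 + 10×3 + 10×1 + 7×1 + 10×3 + 10×2 = 119
Red: 11×3 + 10×1 + 10×3 + 7×2 + 10×2 + 10×1 = 117
Pink: 11×1 + 10×2 + 10×2 + 7×3 + 10×1 + 10×3 = 112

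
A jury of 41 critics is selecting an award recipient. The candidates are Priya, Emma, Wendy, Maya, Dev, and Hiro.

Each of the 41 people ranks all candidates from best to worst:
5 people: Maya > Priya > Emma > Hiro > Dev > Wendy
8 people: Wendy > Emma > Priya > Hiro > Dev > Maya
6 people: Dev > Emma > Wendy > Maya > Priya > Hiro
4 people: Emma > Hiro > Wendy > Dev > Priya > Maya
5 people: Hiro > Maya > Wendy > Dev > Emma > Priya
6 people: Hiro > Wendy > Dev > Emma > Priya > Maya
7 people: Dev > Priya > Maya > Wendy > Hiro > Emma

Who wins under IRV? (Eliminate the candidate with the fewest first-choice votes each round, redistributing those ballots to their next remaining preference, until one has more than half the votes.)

Hiro

Round 1: Priya 0, Emma 4, Wendy 8, Maya 5, Dev 13, Hiro 11. Priya eliminated.
Round 2: Emma 4, Wendy 8, Maya 5, Dev 13, Hiro 11. Emma eliminated.
Round 3: Wendy 8, Maya 5, Dev 13, Hiro 15. Maya eliminated.
Round 4: Wendy 8, Dev 13, Hiro 20. Wendy eliminated.
Round 5: Dev 13, Hiro 28. Hiro has a majority (≥21).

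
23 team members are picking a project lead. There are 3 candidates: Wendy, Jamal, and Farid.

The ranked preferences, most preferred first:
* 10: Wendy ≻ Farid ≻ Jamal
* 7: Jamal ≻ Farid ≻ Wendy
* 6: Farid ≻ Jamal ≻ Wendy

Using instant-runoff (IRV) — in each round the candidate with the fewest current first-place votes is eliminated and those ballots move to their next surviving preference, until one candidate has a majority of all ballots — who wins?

Jamal

Round 1: Wendy 10, Jamal 7, Farid 6. Farid eliminated.
Round 2: Wendy 10, Jamal 13. Jamal has a majority (≥12).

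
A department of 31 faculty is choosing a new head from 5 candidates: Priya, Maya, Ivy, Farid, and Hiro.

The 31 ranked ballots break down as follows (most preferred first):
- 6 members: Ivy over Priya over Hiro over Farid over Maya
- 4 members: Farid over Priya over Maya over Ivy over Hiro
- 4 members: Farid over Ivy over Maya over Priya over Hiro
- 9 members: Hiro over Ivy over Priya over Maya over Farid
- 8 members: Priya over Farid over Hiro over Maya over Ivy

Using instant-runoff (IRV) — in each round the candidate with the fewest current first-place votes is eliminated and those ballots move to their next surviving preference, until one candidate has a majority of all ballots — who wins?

Round 1: Priya 8, Maya 0, Ivy 6, Farid 8, Hiro 9. Maya eliminated.
Round 2: Priya 8, Ivy 6, Farid 8, Hiro 9. Ivy eliminated.
Round 3: Priya 14, Farid 8, Hiro 9. Farid eliminated.
Round 4: Priya 22, Hiro 9. Priya has a majority (≥16).

Priya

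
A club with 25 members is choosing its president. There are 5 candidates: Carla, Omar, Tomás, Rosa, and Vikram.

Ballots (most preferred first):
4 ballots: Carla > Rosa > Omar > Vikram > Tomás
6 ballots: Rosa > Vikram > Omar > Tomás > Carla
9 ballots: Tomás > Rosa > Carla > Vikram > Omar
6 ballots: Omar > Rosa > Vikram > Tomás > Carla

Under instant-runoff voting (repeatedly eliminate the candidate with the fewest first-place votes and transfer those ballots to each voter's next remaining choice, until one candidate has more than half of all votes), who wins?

Rosa

Round 1: Carla 4, Omar 6, Tomás 9, Rosa 6, Vikram 0. Vikram eliminated.
Round 2: Carla 4, Omar 6, Tomás 9, Rosa 6. Carla eliminated.
Round 3: Omar 6, Tomás 9, Rosa 10. Omar eliminated.
Round 4: Tomás 9, Rosa 16. Rosa has a majority (≥13).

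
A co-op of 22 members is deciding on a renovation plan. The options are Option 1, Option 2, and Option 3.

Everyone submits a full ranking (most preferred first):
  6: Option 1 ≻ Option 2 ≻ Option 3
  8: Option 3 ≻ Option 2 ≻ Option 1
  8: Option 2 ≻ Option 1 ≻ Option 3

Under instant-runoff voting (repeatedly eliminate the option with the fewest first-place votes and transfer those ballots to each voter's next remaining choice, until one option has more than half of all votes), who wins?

Option 2

Round 1: Option 1 6, Option 2 8, Option 3 8. Option 1 eliminated.
Round 2: Option 2 14, Option 3 8. Option 2 has a majority (≥12).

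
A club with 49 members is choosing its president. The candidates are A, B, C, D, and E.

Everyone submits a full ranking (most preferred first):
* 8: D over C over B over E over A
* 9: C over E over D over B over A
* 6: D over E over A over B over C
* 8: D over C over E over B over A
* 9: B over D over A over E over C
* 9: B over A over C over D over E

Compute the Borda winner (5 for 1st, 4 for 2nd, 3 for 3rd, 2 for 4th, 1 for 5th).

D

A: 8×1 + 9×1 + 6×3 + 8×1 + 9×3 + 9×4 = 106
B: 8×3 + 9×2 + 6×2 + 8×2 + 9×5 + 9×5 = 160
C: 8×4 + 9×5 + 6×1 + 8×4 + 9×1 + 9×3 = 151
D: 8×5 + 9×3 + 6×5 + 8×5 + 9×4 + 9×2 = 191
E: 8×2 + 9×4 + 6×4 + 8×3 + 9×2 + 9×1 = 127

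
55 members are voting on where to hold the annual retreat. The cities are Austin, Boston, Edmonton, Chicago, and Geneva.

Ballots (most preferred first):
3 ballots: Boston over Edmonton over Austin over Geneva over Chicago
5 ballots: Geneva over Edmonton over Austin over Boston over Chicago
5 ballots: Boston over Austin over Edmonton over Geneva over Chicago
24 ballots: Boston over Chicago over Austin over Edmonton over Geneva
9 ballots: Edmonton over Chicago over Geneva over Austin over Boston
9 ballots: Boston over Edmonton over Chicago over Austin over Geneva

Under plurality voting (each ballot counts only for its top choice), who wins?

Boston

First-place votes: Austin 0, Boston 41, Edmonton 9, Chicago 0, Geneva 5.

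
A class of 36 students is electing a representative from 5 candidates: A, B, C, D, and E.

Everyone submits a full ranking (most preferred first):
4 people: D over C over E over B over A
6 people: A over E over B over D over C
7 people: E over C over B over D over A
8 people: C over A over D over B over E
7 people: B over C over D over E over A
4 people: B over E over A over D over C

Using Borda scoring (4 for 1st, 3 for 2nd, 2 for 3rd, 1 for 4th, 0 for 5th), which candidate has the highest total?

A: 4×0 + 6×4 + 7×0 + 8×3 + 7×0 + 4×2 = 56
B: 4×1 + 6×2 + 7×2 + 8×1 + 7×4 + 4×4 = 82
C: 4×3 + 6×0 + 7×3 + 8×4 + 7×3 + 4×0 = 86
D: 4×4 + 6×1 + 7×1 + 8×2 + 7×2 + 4×1 = 63
E: 4×2 + 6×3 + 7×4 + 8×0 + 7×1 + 4×3 = 73

C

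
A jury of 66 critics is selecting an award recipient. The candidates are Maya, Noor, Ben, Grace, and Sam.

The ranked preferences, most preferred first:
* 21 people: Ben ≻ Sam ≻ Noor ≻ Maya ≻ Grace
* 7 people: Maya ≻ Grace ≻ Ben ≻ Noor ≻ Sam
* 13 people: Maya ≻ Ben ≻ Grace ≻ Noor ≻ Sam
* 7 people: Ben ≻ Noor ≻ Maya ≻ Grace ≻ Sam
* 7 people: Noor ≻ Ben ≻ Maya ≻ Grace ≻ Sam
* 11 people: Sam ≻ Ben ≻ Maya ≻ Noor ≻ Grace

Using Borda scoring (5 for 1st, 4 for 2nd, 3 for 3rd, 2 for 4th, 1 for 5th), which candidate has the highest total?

Maya: 21×2 + 7×5 + 13×5 + 7×3 + 7×3 + 11×3 = 217
Noor: 21×3 + 7×2 + 13×2 + 7×4 + 7×5 + 11×2 = 188
Ben: 21×5 + 7×3 + 13×4 + 7×5 + 7×4 + 11×4 = 285
Grace: 21×1 + 7×4 + 13×3 + 7×2 + 7×2 + 11×1 = 127
Sam: 21×4 + 7×1 + 13×1 + 7×1 + 7×1 + 11×5 = 173

Ben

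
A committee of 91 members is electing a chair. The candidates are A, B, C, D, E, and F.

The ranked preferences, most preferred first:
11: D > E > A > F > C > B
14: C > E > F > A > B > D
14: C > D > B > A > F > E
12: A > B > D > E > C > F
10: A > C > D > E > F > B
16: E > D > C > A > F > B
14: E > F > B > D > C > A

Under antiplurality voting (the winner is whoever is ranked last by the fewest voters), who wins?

Last-place votes: A 14, B 37, C 0, D 14, E 14, F 12.

C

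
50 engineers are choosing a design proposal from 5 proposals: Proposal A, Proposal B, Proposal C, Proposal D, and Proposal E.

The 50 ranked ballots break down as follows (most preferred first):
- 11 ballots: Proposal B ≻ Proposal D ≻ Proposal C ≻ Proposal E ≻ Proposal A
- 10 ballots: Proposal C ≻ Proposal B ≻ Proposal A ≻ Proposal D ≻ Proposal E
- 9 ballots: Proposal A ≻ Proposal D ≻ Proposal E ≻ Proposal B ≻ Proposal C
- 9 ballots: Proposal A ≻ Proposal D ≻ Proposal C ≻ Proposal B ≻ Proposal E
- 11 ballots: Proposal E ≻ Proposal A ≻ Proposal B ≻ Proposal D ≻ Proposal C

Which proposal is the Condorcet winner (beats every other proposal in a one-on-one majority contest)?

Proposal A vs Proposal B: 29–21
Proposal A vs Proposal C: 29–21
Proposal A vs Proposal D: 39–11
Proposal A vs Proposal E: 28–22
Proposal A beats every other proposal.

Proposal A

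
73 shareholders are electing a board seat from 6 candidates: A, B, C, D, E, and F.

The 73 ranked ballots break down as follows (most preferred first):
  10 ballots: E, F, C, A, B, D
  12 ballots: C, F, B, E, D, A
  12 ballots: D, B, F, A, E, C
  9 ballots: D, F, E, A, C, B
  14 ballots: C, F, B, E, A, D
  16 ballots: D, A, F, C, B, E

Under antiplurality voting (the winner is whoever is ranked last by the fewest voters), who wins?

F

Last-place votes: A 12, B 9, C 12, D 24, E 16, F 0.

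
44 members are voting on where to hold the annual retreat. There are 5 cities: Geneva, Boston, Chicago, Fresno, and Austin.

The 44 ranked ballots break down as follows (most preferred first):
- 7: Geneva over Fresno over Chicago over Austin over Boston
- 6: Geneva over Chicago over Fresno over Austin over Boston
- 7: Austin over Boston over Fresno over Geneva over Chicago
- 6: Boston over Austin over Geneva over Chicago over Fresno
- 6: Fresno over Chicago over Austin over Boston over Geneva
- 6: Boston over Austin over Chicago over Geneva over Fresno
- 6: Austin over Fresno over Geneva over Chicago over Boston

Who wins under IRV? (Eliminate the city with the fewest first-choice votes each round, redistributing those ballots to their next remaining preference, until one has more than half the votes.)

Austin

Round 1: Geneva 13, Boston 12, Chicago 0, Fresno 6, Austin 13. Chicago eliminated.
Round 2: Geneva 13, Boston 12, Fresno 6, Austin 13. Fresno eliminated.
Round 3: Geneva 13, Boston 12, Austin 19. Boston eliminated.
Round 4: Geneva 13, Austin 31. Austin has a majority (≥23).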